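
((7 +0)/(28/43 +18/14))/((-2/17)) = -35819/1166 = -30.72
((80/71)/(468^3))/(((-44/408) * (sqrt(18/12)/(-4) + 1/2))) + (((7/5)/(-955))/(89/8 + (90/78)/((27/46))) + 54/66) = 19956913686020923/24395132081001825-34 * sqrt(6)/416953251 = 0.82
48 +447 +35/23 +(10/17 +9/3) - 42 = 179121/391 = 458.11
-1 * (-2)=2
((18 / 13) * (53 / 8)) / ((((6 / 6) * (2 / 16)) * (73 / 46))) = 43884 / 949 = 46.24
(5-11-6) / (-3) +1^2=5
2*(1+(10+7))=36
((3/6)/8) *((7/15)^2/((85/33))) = 539/102000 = 0.01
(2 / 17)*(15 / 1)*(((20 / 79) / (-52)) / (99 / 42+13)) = -420 / 750737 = -0.00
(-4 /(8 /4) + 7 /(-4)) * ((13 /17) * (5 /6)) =-325 /136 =-2.39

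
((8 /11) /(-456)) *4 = -4 /627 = -0.01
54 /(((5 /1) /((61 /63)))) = 366 /35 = 10.46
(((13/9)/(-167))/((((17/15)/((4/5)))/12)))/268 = -52/190213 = -0.00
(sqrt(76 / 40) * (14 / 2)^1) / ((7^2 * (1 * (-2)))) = -sqrt(190) / 140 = -0.10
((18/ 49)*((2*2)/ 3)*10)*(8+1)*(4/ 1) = 8640/ 49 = 176.33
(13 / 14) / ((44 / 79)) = 1027 / 616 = 1.67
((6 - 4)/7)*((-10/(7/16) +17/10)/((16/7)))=-1481/560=-2.64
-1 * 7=-7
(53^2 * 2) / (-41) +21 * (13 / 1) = 5575 / 41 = 135.98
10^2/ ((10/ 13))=130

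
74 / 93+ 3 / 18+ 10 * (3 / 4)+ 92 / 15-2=5857 / 465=12.60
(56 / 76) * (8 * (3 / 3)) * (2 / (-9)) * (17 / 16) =-238 / 171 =-1.39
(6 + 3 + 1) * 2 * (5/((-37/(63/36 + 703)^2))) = -198669025/148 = -1342358.28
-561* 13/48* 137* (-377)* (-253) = -1985397244.19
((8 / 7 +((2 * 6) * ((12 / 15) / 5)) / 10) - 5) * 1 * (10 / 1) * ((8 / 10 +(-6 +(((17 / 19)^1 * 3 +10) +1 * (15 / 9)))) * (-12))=66910848 / 16625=4024.71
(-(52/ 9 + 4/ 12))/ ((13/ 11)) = -605/ 117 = -5.17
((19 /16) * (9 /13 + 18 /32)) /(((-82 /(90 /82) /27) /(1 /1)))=-6025185 /11188736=-0.54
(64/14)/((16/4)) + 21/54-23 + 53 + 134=20857/126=165.53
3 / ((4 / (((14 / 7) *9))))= 27 / 2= 13.50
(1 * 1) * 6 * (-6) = -36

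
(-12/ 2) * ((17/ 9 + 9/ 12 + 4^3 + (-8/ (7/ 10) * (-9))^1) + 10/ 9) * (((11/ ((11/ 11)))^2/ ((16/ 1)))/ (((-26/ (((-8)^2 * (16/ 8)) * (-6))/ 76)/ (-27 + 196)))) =-20558908656/ 7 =-2936986950.86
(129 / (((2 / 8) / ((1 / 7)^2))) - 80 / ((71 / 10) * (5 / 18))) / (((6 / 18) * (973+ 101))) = -52242 / 622741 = -0.08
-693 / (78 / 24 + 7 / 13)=-182.92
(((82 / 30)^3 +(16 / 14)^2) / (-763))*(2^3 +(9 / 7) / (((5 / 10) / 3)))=-79048838 / 176653575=-0.45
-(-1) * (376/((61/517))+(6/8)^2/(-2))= 6219995/1952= 3186.47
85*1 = 85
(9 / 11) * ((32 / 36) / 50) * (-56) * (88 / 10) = -896 / 125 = -7.17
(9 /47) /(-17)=-9 /799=-0.01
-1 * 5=-5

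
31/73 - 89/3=-6404/219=-29.24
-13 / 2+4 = -5 / 2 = -2.50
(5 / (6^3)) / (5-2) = 5 / 648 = 0.01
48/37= 1.30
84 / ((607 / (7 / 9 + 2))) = 700 / 1821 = 0.38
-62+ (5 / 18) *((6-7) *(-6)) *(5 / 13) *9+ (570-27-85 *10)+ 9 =-4605 / 13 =-354.23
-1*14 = -14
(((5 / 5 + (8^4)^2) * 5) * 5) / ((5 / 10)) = 838860850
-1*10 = -10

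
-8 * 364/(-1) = 2912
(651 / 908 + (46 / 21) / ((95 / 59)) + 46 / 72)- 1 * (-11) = 18634829 / 1358595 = 13.72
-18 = -18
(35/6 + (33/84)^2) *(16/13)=14083/1911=7.37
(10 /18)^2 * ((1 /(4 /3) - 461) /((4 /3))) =-106.54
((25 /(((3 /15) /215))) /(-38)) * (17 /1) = -456875 /38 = -12023.03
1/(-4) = -1/4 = -0.25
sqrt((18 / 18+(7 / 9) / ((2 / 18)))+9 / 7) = sqrt(455) / 7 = 3.05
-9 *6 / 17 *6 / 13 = -324 / 221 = -1.47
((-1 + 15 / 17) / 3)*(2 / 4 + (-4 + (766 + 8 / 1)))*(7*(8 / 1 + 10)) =-64722 / 17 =-3807.18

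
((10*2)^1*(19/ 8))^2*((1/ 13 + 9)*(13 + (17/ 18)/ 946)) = 117879847975/ 442728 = 266257.95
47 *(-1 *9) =-423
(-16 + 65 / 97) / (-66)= 1487 / 6402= 0.23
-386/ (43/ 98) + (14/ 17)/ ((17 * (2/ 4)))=-10931088/ 12427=-879.62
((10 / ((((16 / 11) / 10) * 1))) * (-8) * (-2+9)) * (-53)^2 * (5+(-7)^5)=181707749300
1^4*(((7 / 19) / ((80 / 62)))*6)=651 / 380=1.71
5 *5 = 25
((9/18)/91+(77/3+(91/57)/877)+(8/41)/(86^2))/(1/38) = 5902541124631/6050088863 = 975.61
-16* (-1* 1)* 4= 64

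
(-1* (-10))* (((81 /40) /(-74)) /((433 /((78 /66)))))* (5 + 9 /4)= -0.01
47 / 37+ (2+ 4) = 269 / 37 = 7.27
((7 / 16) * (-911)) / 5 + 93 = 13.29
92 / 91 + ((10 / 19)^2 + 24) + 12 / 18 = 2557910 / 98553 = 25.95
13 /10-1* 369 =-3677 /10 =-367.70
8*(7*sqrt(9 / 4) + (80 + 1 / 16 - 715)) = -9991 / 2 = -4995.50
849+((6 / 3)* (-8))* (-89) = 2273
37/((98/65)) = 2405/98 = 24.54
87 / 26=3.35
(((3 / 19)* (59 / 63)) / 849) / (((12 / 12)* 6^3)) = 59 / 73170216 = 0.00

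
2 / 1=2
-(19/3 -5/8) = -137/24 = -5.71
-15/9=-5/3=-1.67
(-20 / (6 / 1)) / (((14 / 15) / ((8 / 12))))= -50 / 21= -2.38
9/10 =0.90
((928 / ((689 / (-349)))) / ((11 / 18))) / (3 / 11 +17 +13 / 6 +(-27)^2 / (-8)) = 139912704 / 13039325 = 10.73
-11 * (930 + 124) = -11594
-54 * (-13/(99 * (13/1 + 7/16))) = 1248/2365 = 0.53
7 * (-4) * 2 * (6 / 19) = -336 / 19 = -17.68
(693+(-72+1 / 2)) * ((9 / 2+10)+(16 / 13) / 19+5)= 12013595 / 988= 12159.51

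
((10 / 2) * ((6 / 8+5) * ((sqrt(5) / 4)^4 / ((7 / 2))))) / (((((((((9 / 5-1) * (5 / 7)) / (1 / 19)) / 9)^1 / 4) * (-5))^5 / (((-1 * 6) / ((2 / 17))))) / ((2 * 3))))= 498912027831 / 15847033600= 31.48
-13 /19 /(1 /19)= -13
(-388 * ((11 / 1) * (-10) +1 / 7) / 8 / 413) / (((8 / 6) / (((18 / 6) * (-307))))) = -206100459 / 23128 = -8911.30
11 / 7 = 1.57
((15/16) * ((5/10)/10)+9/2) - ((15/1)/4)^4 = -49461/256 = -193.21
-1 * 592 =-592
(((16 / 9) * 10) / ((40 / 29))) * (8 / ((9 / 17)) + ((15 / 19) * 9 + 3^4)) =2047400 / 1539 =1330.34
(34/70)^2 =289/1225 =0.24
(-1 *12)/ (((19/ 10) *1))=-120/ 19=-6.32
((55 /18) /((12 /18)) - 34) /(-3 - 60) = 353 /756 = 0.47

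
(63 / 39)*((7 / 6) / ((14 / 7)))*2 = 49 / 26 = 1.88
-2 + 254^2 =64514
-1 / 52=-0.02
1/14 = 0.07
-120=-120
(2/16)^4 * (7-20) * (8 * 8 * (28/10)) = -91/160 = -0.57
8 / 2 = 4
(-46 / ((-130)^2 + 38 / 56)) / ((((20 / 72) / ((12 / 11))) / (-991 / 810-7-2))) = 42663712 / 390405675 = 0.11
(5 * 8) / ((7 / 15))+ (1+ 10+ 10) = 747 / 7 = 106.71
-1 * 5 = -5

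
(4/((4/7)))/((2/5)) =35/2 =17.50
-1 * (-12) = 12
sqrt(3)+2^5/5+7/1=sqrt(3)+67/5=15.13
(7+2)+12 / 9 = 31 / 3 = 10.33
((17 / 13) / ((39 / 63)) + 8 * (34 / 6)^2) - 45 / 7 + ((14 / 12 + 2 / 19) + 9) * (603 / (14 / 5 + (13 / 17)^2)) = 61506886303 / 29534778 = 2082.52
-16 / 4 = -4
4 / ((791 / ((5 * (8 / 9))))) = 160 / 7119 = 0.02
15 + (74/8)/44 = 2677/176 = 15.21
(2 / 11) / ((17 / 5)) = 0.05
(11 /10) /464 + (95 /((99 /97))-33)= 27599809 /459360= 60.08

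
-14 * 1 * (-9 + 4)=70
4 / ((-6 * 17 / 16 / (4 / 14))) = -64 / 357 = -0.18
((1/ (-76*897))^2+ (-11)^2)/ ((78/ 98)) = 27554562571585/ 181249441776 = 152.03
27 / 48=9 / 16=0.56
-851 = -851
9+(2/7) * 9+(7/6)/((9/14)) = 2530/189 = 13.39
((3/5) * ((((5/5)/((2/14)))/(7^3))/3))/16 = 1/3920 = 0.00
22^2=484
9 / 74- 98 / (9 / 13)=-94195 / 666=-141.43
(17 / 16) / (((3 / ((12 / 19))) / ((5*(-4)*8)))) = -680 / 19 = -35.79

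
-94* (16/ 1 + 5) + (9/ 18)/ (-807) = -1974.00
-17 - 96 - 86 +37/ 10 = -1953/ 10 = -195.30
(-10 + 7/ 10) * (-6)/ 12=4.65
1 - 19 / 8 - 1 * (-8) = 53 / 8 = 6.62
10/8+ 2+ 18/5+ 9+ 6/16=649/40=16.22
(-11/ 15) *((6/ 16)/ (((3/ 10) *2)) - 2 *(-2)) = -407/ 120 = -3.39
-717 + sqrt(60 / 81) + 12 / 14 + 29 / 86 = -430915 / 602 + 2 * sqrt(15) / 9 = -714.94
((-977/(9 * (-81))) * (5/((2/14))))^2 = 2200.24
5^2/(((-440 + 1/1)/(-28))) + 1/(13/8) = 12612/5707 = 2.21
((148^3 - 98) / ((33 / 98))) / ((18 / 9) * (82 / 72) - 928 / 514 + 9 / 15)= 2449359152520 / 272833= 8977503.28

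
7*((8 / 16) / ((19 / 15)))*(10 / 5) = 105 / 19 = 5.53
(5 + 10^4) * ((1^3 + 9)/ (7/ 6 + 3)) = 24012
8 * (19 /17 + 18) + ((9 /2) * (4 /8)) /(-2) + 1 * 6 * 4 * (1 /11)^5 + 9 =3522349685 /21902936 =160.82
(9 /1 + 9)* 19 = 342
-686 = -686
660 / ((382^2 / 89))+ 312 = 11396757 / 36481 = 312.40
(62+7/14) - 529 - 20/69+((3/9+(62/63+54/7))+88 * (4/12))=-1241575/2898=-428.42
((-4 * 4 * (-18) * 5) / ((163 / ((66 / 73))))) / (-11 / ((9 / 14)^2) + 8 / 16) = -15396480 / 50344669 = -0.31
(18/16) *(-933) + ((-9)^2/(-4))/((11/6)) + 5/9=-839611/792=-1060.11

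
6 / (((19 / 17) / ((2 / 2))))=102 / 19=5.37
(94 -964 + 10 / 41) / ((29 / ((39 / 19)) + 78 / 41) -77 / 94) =-130729560 / 2286379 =-57.18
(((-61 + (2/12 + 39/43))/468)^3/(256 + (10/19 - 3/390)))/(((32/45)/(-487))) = 854939359204394825/152526973197118021632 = 0.01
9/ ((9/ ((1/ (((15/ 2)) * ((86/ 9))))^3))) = 27/ 9938375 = 0.00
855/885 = 0.97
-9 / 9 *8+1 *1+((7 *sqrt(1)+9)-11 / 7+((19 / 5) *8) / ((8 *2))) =653 / 70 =9.33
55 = 55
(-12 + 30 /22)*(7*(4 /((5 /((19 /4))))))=-15561 /55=-282.93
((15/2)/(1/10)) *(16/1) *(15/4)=4500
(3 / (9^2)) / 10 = 0.00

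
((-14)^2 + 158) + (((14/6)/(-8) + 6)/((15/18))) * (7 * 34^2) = 278921/5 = 55784.20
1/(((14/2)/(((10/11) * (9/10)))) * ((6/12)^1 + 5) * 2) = 9/847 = 0.01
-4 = -4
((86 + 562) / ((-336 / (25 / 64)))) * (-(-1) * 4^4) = -1350 / 7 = -192.86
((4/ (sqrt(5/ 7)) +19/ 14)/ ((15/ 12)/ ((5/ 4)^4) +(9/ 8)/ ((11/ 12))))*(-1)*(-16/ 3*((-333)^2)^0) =418000/ 100443 +35200*sqrt(35)/ 14349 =18.67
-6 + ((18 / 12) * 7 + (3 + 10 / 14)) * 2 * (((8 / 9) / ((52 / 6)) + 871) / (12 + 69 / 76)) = 512200774 / 267813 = 1912.53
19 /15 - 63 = -926 /15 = -61.73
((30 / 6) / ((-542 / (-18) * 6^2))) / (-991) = -5 / 1074244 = -0.00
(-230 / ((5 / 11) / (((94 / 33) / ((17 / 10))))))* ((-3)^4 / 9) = -129720 / 17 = -7630.59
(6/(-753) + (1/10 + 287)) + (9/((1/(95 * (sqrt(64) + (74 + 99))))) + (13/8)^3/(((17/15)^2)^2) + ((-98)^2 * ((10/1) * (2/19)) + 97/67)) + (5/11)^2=165155.82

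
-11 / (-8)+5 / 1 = 6.38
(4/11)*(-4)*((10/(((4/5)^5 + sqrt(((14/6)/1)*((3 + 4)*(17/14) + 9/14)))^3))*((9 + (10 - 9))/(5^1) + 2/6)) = 752278524169921875000/10090638082230449873987 - 33088477611541748046875*sqrt(3)/161450209315687197983792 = -0.28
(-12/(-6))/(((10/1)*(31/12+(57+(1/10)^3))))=600/178753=0.00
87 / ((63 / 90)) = 870 / 7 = 124.29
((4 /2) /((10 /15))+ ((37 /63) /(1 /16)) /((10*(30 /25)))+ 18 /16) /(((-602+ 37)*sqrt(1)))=-0.01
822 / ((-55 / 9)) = -134.51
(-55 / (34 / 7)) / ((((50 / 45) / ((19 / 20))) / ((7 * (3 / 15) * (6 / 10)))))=-276507 / 34000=-8.13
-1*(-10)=10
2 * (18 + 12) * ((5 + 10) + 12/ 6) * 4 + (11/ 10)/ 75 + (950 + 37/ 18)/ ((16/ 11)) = 170443903/ 36000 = 4734.55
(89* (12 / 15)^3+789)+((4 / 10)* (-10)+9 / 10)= 207867 / 250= 831.47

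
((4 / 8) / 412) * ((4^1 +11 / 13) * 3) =189 / 10712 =0.02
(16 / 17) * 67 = 63.06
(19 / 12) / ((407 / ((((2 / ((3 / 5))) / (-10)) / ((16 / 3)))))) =-19 / 78144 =-0.00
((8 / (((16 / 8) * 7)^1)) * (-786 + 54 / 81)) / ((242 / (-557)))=2624584 / 2541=1032.89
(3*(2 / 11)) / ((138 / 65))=65 / 253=0.26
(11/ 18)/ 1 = 11/ 18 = 0.61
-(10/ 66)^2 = -25/ 1089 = -0.02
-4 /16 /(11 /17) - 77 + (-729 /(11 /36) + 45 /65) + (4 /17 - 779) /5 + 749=-1869.27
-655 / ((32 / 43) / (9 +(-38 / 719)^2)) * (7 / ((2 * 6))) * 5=-4587888527075 / 198513024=-23111.27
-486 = -486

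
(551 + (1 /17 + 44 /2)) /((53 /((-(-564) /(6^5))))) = 228937 /291924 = 0.78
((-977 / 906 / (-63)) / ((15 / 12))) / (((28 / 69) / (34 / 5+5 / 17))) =1505557 / 6289150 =0.24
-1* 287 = -287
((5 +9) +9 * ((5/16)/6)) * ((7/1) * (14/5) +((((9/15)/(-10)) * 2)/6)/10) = 4536937/16000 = 283.56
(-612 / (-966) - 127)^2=413919025 / 25921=15968.48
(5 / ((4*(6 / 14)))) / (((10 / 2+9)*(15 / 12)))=1 / 6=0.17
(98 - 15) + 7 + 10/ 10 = 91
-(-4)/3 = 4/3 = 1.33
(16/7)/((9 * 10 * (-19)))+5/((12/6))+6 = 101729/11970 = 8.50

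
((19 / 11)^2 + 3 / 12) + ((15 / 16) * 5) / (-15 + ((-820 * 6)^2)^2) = 22230580327330395 / 6875144331263824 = 3.23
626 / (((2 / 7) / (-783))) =-1715553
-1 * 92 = -92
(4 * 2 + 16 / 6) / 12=8 / 9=0.89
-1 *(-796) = 796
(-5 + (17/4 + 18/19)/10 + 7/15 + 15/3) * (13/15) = 29237/34200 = 0.85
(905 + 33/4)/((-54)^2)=0.31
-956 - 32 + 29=-959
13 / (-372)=-13 / 372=-0.03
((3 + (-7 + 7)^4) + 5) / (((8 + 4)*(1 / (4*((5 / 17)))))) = 40 / 51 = 0.78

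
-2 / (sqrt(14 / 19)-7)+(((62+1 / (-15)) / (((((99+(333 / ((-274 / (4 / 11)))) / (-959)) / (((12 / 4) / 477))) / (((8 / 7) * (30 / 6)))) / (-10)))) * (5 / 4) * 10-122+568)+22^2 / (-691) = 2 * sqrt(266) / 917+2735420446455963820 / 6177842011715301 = 442.81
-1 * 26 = -26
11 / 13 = 0.85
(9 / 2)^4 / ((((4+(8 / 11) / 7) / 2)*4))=505197 / 10112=49.96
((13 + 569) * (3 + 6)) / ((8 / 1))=2619 / 4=654.75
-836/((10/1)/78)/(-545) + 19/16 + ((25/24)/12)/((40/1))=82588841/6278400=13.15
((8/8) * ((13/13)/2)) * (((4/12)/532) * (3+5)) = 1/399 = 0.00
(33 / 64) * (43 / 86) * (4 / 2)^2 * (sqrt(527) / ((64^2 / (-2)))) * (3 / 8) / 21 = -33 * sqrt(527) / 3670016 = -0.00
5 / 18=0.28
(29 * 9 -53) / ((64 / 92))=299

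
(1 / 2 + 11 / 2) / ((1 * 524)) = 3 / 262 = 0.01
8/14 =4/7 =0.57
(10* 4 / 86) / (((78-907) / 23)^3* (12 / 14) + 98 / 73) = -6217337 / 536490005293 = -0.00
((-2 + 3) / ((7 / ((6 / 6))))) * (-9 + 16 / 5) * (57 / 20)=-1653 / 700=-2.36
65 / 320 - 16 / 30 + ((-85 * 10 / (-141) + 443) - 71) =17041741 / 45120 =377.70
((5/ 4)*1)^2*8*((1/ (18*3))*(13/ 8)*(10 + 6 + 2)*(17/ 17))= 325/ 48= 6.77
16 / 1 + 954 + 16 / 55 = 53366 / 55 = 970.29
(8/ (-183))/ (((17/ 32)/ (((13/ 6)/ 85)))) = -1664/ 793305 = -0.00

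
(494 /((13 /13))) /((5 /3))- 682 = -1928 /5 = -385.60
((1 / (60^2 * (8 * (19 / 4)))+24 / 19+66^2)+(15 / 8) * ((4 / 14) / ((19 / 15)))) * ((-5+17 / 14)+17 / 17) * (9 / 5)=-21850.68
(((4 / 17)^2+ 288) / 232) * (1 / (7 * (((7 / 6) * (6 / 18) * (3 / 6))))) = 374616 / 410669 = 0.91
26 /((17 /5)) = 130 /17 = 7.65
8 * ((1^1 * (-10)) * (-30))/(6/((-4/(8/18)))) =-3600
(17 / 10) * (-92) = -782 / 5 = -156.40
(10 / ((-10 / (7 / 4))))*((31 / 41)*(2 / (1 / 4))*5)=-2170 / 41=-52.93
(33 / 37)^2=1089 / 1369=0.80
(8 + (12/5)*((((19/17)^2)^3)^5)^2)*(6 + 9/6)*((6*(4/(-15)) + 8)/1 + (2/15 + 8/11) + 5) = 2240222805812829015431702331880255042636884532205514564375186510028878230037782/12776153747424119592319877438341479131979450042672540429884726760135289495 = 175344.07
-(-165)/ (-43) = -165/ 43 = -3.84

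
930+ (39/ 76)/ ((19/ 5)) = 1343115/ 1444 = 930.14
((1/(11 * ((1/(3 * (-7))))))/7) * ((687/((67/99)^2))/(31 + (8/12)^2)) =-13.01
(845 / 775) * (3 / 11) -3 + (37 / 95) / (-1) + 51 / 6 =350377 / 64790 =5.41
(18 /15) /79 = 0.02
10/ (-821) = -10/ 821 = -0.01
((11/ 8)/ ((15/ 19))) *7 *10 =1463/ 12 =121.92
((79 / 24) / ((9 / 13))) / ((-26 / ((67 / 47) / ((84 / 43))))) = -227599 / 1705536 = -0.13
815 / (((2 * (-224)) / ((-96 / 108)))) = 815 / 504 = 1.62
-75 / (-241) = 75 / 241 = 0.31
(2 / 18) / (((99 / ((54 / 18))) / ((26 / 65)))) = 0.00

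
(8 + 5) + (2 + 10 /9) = 145 /9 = 16.11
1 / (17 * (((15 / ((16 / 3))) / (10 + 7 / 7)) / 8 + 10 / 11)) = 1408 / 22525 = 0.06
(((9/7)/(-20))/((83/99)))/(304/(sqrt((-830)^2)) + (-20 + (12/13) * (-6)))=3861/1267504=0.00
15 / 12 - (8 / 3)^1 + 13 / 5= 71 / 60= 1.18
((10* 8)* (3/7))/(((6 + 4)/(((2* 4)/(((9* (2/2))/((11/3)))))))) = 704/63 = 11.17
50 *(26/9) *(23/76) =7475/171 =43.71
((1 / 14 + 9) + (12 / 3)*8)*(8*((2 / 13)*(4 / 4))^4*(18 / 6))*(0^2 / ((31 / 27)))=0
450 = 450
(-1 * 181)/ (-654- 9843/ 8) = 1448/ 15075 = 0.10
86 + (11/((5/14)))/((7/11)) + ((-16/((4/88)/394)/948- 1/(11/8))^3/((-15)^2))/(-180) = 38188300938150368/179398218247875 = 212.87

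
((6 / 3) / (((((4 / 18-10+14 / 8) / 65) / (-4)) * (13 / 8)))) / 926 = 5760 / 133807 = 0.04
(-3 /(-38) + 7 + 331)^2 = 165045409 /1444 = 114297.37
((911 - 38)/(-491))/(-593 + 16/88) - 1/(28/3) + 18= 1604376195/89650708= 17.90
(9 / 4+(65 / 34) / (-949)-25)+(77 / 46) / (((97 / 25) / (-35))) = -37.85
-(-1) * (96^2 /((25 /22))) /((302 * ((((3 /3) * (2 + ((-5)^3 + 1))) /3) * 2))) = -76032 /230275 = -0.33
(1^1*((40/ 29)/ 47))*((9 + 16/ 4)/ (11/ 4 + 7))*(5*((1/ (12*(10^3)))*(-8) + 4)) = 47992/ 61335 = 0.78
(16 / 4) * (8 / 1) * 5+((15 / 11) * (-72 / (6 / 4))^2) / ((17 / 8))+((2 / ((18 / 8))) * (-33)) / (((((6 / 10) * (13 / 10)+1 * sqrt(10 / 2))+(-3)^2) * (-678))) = 23539099679800 / 14366185053 - 110000 * sqrt(5) / 230473557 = 1638.51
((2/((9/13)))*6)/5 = 52/15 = 3.47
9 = 9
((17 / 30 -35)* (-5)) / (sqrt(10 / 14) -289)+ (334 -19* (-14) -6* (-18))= 2481469457 / 3507852 -1033* sqrt(35) / 3507852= 707.40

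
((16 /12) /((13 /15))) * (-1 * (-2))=40 /13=3.08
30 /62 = 15 /31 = 0.48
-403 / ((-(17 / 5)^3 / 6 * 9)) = 100750 / 14739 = 6.84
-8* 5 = -40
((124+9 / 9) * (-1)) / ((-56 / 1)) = 125 / 56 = 2.23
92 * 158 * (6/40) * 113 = 246385.20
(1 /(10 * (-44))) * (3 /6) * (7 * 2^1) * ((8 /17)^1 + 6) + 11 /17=37 /68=0.54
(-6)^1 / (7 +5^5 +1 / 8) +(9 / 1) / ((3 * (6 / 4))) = 2.00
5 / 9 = 0.56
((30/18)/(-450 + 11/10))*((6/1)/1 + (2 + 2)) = -500/13467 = -0.04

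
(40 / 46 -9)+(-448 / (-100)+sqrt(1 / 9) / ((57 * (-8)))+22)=14433193 / 786600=18.35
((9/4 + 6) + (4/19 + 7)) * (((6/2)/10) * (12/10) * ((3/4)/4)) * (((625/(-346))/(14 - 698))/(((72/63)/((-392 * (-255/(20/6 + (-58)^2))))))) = 23123559375/323020905472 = 0.07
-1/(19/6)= -6/19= -0.32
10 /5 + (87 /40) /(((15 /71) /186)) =1916.87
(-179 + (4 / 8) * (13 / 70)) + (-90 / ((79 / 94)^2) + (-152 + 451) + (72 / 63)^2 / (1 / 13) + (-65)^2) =25899885071 / 6116180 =4234.65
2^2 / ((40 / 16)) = 8 / 5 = 1.60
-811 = -811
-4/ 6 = -2/ 3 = -0.67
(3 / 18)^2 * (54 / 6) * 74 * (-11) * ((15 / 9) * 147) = -49857.50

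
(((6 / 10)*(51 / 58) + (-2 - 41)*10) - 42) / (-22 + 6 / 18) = 410181 / 18850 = 21.76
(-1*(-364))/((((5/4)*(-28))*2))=-26/5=-5.20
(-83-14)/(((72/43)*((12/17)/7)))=-496349/864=-574.48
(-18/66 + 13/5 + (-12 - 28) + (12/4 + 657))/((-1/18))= -616104/55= -11201.89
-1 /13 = -0.08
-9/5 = -1.80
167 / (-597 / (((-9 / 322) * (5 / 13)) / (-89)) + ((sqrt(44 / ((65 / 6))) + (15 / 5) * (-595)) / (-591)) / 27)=-22768378666559167005 / 673855337484384517623631 + 8882730 * sqrt(4290) / 673855337484384517623631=-0.00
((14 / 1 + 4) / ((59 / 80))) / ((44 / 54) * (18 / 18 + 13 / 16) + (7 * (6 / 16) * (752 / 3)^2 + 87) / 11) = 311040 / 191208557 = 0.00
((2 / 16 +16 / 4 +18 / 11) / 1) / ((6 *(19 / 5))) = 845 / 3344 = 0.25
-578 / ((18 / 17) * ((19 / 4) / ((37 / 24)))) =-181781 / 1026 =-177.17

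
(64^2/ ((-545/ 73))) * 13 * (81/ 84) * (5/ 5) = -26237952/ 3815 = -6877.58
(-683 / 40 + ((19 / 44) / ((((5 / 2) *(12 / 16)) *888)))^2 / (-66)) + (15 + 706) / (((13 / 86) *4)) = 1175.35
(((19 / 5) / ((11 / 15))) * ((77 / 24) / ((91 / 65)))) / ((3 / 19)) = 1805 / 24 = 75.21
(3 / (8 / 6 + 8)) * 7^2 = 63 / 4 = 15.75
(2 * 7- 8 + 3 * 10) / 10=3.60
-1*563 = -563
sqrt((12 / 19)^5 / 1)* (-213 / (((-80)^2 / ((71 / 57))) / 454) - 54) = -39847563* sqrt(57) / 13032100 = -23.08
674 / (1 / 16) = 10784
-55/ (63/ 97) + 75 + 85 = 75.32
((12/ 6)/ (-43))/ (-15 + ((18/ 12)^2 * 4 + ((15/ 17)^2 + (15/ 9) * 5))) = -867/ 58007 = -0.01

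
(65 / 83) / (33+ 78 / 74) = 0.02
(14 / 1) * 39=546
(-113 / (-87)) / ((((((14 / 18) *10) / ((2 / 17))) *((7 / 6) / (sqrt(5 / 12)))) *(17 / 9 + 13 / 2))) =6102 *sqrt(15) / 18238535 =0.00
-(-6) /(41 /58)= 348 /41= 8.49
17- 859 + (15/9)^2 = -7553/9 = -839.22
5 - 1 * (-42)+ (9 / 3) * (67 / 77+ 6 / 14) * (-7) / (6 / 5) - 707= -7510 / 11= -682.73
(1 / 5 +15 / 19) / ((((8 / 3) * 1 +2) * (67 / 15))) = 423 / 8911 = 0.05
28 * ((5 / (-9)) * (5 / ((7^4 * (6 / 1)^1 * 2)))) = -0.00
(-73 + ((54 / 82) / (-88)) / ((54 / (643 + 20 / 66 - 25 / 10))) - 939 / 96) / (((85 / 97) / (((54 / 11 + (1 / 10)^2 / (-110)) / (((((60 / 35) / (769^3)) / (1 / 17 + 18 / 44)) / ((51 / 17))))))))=-2617326848880841998803 / 15140178240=-172872921797.31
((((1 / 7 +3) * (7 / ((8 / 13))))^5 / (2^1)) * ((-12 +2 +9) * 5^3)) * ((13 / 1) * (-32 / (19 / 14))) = 680192114226625 / 608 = 1118737029978.00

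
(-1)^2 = 1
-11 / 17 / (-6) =11 / 102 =0.11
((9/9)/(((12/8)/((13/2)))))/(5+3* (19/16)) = 208/411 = 0.51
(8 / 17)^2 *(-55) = -3520 / 289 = -12.18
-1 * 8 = -8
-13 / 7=-1.86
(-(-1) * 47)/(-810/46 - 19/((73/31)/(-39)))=78913/498768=0.16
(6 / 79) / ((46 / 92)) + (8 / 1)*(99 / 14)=31368 / 553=56.72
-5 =-5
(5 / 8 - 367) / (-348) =977 / 928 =1.05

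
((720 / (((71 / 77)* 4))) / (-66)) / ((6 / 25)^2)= -21875 / 426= -51.35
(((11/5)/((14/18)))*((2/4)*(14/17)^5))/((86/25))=9507960/61053851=0.16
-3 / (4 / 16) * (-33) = 396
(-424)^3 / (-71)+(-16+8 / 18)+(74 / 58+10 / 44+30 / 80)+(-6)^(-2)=1750714092377 / 1630728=1073578.24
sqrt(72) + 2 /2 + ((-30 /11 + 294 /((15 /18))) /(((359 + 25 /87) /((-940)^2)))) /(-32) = -26894.84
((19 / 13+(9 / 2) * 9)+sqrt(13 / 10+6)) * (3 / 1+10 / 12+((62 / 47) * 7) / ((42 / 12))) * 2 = 365 * sqrt(730) / 282+1991075 / 3666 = 578.09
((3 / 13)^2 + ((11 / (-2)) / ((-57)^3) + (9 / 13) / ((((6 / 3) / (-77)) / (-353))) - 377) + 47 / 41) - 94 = 11470554723239 / 1283202297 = 8939.01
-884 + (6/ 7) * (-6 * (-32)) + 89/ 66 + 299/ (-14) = -170810/ 231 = -739.44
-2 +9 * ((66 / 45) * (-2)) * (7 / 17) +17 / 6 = -5119 / 510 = -10.04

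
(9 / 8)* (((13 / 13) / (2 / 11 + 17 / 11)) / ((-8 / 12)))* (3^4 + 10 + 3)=-13959 / 152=-91.84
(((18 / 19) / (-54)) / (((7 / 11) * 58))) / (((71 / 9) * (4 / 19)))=-33 / 115304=-0.00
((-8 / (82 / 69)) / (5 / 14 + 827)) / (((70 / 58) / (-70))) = 74704 / 158301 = 0.47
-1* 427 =-427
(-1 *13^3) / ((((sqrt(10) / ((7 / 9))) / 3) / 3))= -15379 *sqrt(10) / 10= -4863.27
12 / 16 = 3 / 4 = 0.75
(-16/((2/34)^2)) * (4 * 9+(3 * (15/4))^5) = -53339281821/64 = -833426278.45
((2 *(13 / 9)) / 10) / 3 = 13 / 135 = 0.10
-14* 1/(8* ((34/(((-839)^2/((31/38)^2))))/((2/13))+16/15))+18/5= 159387749457/81332882495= 1.96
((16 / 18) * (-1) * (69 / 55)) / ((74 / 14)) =-1288 / 6105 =-0.21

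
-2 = -2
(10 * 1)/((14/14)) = 10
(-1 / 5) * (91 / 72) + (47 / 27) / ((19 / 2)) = -1427 / 20520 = -0.07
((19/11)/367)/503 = 0.00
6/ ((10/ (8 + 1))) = 27/ 5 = 5.40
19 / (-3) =-6.33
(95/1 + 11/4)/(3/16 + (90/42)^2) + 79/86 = 6886709/322242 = 21.37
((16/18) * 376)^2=111704.49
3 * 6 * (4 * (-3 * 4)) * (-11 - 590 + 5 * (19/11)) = 511802.18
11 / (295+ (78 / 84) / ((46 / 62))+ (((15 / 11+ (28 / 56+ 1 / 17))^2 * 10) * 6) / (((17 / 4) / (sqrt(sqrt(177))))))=-67630543440165545633107956189980911968720 * 177^(1 / 4) / 8580464501058221790175997229208526884475041 - 2097854674458882448222573114415257728000 * 177^(3 / 4) / 8580464501058221790175997229208526884475041+ 11911299328458914963991888857182337289600 * sqrt(177) / 8580464501058221790175997229208526884475041+ 383995925203895391493134473560328501188054 / 8580464501058221790175997229208526884475041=0.02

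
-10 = -10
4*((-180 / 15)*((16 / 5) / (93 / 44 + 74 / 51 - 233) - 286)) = 13728.67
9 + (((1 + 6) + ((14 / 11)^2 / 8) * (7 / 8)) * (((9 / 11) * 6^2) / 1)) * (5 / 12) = 2067489 / 21296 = 97.08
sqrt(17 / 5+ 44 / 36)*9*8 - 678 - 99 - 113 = -735.20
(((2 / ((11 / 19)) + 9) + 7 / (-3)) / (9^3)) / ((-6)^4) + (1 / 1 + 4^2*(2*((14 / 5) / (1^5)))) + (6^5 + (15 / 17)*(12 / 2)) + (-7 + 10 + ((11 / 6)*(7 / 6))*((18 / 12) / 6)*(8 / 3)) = 10436593185551 / 1325059560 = 7876.32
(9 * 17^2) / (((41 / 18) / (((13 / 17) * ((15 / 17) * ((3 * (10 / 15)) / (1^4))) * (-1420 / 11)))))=-89715600 / 451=-198925.94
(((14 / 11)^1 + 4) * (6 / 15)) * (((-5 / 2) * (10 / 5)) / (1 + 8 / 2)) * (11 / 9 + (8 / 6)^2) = -348 / 55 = -6.33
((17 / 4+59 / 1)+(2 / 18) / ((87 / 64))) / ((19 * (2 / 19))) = 198355 / 6264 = 31.67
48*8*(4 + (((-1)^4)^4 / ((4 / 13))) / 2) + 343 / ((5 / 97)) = 44071 / 5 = 8814.20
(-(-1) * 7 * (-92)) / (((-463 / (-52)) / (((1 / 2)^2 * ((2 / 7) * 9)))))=-21528 / 463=-46.50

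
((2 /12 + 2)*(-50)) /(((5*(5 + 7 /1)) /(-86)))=2795 /18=155.28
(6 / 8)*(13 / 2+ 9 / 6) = 6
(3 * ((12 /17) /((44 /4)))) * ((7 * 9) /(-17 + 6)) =-2268 /2057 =-1.10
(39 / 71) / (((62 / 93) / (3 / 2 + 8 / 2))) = 1287 / 284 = 4.53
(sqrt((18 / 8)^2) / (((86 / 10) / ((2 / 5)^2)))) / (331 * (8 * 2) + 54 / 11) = 99 / 12536650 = 0.00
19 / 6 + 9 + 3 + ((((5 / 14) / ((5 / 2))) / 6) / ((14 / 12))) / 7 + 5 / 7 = 32689 / 2058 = 15.88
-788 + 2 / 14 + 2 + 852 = 463 / 7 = 66.14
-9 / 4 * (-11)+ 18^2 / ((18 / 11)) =891 / 4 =222.75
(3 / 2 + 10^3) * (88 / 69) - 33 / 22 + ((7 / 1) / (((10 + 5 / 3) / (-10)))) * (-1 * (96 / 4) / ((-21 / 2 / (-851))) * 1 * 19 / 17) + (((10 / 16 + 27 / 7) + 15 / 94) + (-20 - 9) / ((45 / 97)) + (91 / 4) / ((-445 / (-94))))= 58801170974459 / 4121593560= 14266.61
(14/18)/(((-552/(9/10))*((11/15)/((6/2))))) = -21/4048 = -0.01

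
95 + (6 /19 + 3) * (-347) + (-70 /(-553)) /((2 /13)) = -1583189 /1501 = -1054.76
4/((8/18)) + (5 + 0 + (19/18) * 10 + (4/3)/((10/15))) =239/9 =26.56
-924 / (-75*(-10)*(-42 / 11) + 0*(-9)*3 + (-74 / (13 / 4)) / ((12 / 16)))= 99099 / 310381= 0.32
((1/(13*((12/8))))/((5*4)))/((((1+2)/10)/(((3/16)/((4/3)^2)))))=3/3328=0.00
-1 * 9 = -9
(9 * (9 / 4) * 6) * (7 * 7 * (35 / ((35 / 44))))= 261954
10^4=10000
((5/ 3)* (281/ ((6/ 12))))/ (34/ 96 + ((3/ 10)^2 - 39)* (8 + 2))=-2.41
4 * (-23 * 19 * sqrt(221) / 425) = -61.14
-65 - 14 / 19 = -1249 / 19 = -65.74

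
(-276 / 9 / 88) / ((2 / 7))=-161 / 132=-1.22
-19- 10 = -29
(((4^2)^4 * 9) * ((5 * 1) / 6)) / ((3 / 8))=1310720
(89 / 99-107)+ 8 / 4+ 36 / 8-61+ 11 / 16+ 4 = -246967 / 1584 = -155.91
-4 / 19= -0.21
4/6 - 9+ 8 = -1/3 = -0.33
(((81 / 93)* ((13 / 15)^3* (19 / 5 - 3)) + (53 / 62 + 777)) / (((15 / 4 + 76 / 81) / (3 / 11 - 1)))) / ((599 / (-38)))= 30312094752 / 3957518125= 7.66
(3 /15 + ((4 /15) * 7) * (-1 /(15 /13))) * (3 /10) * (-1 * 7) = 2233 /750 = 2.98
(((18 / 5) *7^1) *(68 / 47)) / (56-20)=238 / 235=1.01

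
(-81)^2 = 6561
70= 70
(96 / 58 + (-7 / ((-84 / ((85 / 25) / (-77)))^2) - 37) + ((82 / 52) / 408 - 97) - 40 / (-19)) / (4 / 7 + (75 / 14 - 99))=296186956995368 / 211666562432325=1.40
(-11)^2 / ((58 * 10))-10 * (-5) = 29121 / 580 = 50.21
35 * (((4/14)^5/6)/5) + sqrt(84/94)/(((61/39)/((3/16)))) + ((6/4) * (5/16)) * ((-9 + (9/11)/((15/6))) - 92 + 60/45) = -118058741/2535456 + 117 * sqrt(1974)/45872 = -46.45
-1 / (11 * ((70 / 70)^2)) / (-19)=1 / 209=0.00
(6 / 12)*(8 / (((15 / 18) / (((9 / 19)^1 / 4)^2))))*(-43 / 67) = -10449 / 241870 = -0.04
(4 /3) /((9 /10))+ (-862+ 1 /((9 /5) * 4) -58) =-99185 /108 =-918.38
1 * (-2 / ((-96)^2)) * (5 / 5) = -1 / 4608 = -0.00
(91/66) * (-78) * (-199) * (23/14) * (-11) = -386756.50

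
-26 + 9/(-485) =-12619/485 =-26.02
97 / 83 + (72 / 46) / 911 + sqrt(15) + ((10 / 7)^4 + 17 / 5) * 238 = sqrt(15) + 5373442392757 / 2982554785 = 1805.50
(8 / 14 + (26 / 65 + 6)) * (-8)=-1952 / 35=-55.77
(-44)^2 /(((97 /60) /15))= 1742400 /97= 17962.89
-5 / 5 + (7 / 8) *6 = 4.25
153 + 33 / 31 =4776 / 31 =154.06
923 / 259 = 3.56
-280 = -280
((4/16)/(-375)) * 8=-2/375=-0.01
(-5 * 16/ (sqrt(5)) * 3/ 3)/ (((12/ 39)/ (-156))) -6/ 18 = -1/ 3 +8112 * sqrt(5) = 18138.65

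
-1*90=-90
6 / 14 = 3 / 7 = 0.43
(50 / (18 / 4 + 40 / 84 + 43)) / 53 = 420 / 21359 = 0.02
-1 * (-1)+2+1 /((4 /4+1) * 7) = 43 /14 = 3.07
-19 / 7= -2.71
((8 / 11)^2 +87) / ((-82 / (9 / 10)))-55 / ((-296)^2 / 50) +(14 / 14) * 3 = 2181931757 / 1086657440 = 2.01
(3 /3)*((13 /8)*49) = 637 /8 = 79.62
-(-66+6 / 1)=60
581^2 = 337561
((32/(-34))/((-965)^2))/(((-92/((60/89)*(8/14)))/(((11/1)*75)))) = 31680/9073595657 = 0.00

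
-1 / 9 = -0.11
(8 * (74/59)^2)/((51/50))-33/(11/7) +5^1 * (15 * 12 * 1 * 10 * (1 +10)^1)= 17574031249/177531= 98991.34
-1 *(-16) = 16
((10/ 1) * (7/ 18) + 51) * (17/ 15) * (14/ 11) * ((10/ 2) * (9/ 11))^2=1763580/ 1331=1325.00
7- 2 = 5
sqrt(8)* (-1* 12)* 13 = -312* sqrt(2) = -441.23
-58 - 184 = -242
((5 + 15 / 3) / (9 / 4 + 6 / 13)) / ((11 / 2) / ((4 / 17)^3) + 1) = 5120 / 587547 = 0.01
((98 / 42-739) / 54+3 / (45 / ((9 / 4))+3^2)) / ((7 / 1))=-31802 / 16443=-1.93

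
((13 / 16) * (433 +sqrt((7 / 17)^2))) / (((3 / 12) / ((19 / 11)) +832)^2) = 0.00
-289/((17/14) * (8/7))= -833/4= -208.25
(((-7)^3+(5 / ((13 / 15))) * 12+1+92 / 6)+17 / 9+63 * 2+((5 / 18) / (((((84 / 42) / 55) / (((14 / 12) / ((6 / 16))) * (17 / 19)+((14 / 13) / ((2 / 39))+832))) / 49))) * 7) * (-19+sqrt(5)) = -179434172887 / 4212+179434172887 * sqrt(5) / 80028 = -37587122.97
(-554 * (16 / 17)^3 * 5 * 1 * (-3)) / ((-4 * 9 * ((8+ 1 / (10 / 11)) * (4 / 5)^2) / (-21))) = 44320000 / 63869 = 693.92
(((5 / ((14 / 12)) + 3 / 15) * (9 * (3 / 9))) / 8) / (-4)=-0.42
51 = 51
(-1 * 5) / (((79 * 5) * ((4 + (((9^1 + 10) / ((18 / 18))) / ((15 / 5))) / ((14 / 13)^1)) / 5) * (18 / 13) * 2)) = -91 / 39342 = -0.00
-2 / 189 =-0.01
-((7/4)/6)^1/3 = -7/72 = -0.10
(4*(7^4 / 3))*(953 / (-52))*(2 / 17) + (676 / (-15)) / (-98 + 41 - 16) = -556734098 / 80665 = -6901.80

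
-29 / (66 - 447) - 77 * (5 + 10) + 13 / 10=-4395307 / 3810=-1153.62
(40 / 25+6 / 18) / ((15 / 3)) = 29 / 75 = 0.39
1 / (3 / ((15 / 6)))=5 / 6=0.83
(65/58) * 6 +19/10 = 2501/290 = 8.62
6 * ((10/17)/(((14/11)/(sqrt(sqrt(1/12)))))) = 55 * sqrt(2) * 3^(3/4)/119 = 1.49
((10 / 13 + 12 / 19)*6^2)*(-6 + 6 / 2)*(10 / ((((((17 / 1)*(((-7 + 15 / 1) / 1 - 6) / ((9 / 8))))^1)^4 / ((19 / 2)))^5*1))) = -37003641454367298516815450955 / 127747211394008280133513210177349960004663221682176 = -0.00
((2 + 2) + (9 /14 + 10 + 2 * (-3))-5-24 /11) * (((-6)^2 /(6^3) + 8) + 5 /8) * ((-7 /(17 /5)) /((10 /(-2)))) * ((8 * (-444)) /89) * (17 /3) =-1171050 /979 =-1196.17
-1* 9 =-9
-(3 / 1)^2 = -9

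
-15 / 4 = -3.75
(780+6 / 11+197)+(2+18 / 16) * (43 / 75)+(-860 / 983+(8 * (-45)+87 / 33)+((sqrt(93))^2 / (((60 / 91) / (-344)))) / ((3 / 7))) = -146098813253 / 1297560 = -112595.03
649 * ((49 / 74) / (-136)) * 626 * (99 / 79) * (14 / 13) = -2669.55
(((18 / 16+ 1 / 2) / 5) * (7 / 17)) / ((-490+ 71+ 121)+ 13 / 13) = -0.00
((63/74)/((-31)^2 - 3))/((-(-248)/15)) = 945/17581216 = 0.00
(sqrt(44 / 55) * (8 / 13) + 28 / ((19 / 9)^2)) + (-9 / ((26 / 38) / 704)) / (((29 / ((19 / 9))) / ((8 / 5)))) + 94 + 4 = -663005162 / 680485 + 16 * sqrt(5) / 65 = -973.76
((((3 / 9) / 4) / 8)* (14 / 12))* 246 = 287 / 96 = 2.99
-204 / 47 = -4.34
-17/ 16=-1.06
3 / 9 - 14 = -41 / 3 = -13.67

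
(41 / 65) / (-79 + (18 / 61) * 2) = -2501 / 310895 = -0.01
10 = 10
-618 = -618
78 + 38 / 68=78.56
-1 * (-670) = 670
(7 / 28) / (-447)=-1 / 1788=-0.00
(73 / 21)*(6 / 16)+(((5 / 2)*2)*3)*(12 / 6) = 1753 / 56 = 31.30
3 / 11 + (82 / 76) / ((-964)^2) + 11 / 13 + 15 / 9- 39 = -548626603339 / 15149383392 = -36.21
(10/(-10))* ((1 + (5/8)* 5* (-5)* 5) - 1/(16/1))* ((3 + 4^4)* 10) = 1599325/8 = 199915.62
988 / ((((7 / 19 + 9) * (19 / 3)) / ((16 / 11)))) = 23712 / 979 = 24.22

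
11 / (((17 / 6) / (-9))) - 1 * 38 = -1240 / 17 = -72.94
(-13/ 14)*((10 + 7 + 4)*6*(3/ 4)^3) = -49.36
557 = 557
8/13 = 0.62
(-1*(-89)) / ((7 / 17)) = 1513 / 7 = 216.14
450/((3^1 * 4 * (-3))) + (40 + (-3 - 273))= -497/2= -248.50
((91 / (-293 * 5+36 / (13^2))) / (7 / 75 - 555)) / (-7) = -164775 / 10302494282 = -0.00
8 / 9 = 0.89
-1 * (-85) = 85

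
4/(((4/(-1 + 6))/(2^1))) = 10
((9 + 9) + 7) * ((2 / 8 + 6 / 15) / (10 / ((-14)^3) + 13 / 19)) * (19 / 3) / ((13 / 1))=619115 / 53223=11.63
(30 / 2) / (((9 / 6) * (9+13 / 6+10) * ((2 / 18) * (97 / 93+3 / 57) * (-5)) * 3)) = -15903 / 61468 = -0.26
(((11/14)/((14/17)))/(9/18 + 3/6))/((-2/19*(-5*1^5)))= 3553/1960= 1.81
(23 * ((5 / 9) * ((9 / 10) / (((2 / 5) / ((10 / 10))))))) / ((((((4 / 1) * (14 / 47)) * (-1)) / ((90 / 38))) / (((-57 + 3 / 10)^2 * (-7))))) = 3127766481 / 2432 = 1286088.19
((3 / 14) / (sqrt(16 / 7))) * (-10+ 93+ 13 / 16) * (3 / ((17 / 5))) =10.48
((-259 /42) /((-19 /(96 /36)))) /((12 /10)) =370 /513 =0.72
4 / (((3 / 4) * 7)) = 16 / 21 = 0.76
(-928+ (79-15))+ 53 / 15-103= -14452 / 15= -963.47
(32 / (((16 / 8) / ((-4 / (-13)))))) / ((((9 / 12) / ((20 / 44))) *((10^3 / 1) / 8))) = 256 / 10725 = 0.02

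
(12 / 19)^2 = 144 / 361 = 0.40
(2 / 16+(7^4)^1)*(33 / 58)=633897 / 464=1366.16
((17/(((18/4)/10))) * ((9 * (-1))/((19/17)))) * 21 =-121380/19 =-6388.42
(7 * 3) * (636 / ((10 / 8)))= 53424 / 5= 10684.80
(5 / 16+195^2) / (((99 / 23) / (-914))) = -6394944955 / 792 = -8074425.45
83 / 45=1.84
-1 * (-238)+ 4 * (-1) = 234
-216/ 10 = -108/ 5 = -21.60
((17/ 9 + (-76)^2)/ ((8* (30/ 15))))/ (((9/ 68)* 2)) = 884017/ 648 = 1364.22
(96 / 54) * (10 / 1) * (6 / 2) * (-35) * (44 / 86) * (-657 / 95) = 5396160 / 817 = 6604.85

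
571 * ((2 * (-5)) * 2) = -11420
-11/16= -0.69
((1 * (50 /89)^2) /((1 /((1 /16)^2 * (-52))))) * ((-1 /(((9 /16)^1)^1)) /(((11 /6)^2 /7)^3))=14447160000 /14032534681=1.03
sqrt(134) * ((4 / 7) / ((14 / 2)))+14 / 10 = 4 * sqrt(134) / 49+7 / 5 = 2.34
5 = 5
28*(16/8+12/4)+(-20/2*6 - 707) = -627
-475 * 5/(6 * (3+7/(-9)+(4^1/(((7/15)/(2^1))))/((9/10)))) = -9975/536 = -18.61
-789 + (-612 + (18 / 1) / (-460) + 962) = -100979 / 230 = -439.04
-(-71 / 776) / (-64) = -71 / 49664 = -0.00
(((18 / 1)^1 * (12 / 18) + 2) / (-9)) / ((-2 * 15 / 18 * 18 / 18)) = 14 / 15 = 0.93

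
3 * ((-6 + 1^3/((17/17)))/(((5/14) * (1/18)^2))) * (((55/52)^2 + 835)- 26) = -3726144261/338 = -11024095.45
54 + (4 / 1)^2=70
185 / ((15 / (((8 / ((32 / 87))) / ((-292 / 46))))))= -42.26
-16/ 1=-16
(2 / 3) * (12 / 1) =8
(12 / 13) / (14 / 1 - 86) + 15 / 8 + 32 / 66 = 2685 / 1144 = 2.35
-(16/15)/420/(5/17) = -68/7875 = -0.01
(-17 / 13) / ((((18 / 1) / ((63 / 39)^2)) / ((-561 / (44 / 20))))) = 212415 / 4394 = 48.34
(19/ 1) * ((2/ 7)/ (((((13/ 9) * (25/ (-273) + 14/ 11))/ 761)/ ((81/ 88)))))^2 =52628438014731/ 201299344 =261443.66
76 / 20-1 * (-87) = 454 / 5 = 90.80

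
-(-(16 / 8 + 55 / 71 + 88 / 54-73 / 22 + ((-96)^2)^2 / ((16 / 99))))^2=-491235650518525902819848041 / 1778646276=-276185128626736518.59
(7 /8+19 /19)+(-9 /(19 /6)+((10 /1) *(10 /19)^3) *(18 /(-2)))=-773067 /54872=-14.09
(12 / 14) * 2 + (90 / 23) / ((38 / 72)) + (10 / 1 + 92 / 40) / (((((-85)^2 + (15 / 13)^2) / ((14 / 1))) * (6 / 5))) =68352740677 / 7471607500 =9.15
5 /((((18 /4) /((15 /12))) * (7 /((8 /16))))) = 25 /252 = 0.10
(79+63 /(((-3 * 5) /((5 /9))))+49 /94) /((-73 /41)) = -892447 /20586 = -43.35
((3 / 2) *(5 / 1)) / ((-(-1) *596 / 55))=825 / 1192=0.69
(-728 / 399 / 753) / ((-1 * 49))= 104 / 2103129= 0.00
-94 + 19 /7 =-639 /7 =-91.29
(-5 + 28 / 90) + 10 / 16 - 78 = -29543 / 360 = -82.06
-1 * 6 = -6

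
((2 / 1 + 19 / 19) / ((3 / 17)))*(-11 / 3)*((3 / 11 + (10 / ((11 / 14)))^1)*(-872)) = 2119832 / 3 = 706610.67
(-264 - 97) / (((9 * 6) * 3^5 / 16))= -2888 / 6561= -0.44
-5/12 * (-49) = 245/12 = 20.42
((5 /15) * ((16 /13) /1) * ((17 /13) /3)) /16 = 0.01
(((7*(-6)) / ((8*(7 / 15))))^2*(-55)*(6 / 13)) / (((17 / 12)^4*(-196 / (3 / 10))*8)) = 16238475 / 106405754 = 0.15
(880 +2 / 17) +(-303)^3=-472893197 / 17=-27817246.88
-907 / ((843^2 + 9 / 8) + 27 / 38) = -137864 / 108018927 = -0.00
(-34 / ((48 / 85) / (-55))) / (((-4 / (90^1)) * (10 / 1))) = -238425 / 32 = -7450.78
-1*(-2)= 2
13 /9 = 1.44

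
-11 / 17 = -0.65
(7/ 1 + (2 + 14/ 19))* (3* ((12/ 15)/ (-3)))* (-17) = 2516/ 19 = 132.42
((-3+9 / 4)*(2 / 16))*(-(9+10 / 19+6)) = 885 / 608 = 1.46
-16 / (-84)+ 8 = 172 / 21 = 8.19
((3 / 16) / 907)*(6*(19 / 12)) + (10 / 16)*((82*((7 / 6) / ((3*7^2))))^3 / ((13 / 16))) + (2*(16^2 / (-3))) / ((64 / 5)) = -1237754199653 / 94345733664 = -13.12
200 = 200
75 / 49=1.53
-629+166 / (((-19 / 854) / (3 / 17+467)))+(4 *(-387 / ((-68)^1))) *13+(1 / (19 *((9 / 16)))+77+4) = -10133739655 / 2907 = -3485978.55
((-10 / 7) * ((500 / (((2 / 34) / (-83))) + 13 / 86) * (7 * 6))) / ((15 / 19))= 2305573506 / 43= 53617988.51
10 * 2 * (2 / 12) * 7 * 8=560 / 3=186.67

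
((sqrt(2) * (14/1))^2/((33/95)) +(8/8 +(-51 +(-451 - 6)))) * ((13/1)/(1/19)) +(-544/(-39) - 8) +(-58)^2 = 22433369/143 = 156876.71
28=28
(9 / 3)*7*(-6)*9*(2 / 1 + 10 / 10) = -3402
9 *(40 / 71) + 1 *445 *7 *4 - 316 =862584 / 71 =12149.07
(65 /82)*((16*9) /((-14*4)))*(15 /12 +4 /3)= -6045 /1148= -5.27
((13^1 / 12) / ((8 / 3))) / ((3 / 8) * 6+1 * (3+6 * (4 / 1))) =1 / 72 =0.01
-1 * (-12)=12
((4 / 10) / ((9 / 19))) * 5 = 38 / 9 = 4.22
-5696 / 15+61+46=-4091 / 15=-272.73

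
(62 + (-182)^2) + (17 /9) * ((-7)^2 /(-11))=3284581 /99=33177.59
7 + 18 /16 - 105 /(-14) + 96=893 /8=111.62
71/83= 0.86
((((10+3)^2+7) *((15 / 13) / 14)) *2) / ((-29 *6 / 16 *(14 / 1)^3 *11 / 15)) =-1200 / 905177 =-0.00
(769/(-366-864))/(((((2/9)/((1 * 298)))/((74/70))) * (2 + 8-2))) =-110.79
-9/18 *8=-4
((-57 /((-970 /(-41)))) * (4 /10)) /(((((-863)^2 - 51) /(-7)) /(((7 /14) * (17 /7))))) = 39729 /3611882300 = 0.00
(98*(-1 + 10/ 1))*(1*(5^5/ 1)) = 2756250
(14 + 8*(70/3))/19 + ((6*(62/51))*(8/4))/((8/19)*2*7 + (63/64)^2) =6566744206/517603947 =12.69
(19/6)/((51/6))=19/51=0.37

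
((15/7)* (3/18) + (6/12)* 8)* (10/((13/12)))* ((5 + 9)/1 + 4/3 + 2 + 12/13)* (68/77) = 59067520/91091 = 648.45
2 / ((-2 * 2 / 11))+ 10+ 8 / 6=35 / 6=5.83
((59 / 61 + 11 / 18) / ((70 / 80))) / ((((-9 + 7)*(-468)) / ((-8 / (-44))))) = 1733 / 4945941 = 0.00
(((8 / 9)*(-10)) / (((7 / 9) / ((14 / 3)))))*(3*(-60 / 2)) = 4800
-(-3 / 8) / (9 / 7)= 7 / 24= 0.29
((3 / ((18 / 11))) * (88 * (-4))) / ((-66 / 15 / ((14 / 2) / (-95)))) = -616 / 57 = -10.81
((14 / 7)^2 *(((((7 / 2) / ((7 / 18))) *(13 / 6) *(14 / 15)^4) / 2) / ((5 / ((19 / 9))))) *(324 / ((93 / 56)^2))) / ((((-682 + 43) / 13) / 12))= -6189399064576 / 17270971875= -358.37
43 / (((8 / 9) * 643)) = 0.08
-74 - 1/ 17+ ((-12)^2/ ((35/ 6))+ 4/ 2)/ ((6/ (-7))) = -105.19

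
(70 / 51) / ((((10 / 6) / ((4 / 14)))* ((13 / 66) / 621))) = 163944 / 221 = 741.83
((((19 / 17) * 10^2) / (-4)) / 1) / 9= -475 / 153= -3.10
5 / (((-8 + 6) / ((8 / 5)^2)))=-32 / 5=-6.40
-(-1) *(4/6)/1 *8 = 16/3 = 5.33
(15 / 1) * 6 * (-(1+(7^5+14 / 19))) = -28742940 / 19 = -1512786.32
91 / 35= 13 / 5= 2.60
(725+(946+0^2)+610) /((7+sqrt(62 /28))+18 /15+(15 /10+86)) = 152804190 /6409393 - 114050*sqrt(434) /6409393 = 23.47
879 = 879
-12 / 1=-12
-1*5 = -5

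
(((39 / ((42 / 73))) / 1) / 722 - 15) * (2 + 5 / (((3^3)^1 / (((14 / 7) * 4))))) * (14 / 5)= -7081537 / 48735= -145.31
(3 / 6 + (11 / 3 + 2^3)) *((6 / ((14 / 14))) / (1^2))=73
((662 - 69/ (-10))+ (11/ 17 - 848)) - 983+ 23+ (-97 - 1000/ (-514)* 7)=-53381939/ 43690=-1221.83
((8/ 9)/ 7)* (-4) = -32/ 63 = -0.51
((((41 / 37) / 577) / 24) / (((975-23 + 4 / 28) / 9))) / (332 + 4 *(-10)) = 861 / 332391974560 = 0.00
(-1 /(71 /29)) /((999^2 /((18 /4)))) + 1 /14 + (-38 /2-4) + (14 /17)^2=-354388798321 /15927319737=-22.25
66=66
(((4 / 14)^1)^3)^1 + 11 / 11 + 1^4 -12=-3422 / 343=-9.98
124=124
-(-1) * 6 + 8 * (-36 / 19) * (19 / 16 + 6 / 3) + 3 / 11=-8787 / 209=-42.04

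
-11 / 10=-1.10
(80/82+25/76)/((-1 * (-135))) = 271/28044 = 0.01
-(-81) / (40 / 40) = 81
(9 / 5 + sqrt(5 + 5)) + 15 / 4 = sqrt(10) + 111 / 20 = 8.71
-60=-60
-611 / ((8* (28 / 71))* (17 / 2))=-43381 / 1904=-22.78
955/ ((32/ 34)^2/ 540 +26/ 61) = 2272818825/ 1018294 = 2231.99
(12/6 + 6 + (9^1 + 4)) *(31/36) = 217/12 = 18.08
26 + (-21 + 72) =77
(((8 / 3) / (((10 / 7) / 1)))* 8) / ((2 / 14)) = 1568 / 15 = 104.53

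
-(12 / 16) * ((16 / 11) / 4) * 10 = -30 / 11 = -2.73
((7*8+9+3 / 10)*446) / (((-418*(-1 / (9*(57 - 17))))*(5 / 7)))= 36695988 / 1045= 35115.78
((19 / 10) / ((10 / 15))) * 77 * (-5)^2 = 21945 / 4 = 5486.25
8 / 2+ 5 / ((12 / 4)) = 5.67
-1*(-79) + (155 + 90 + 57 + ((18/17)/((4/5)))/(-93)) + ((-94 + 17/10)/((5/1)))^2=950915333/1317500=721.76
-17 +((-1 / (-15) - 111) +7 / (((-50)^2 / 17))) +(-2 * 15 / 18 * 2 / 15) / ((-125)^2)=-71935733 / 562500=-127.89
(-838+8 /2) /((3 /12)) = -3336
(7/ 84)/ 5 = 1/ 60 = 0.02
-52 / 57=-0.91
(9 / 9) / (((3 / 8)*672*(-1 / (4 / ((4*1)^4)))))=-1 / 16128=-0.00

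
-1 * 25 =-25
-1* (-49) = 49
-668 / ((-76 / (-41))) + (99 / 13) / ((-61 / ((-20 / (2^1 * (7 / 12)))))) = -37781977 / 105469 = -358.23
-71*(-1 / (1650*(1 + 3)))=0.01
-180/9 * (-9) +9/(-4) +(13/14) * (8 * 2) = 5393/28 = 192.61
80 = 80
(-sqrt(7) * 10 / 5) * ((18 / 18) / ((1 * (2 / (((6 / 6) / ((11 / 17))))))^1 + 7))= -34 * sqrt(7) / 141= -0.64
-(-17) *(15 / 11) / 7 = 255 / 77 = 3.31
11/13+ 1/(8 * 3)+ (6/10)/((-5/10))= -487/1560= -0.31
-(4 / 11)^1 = -4 / 11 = -0.36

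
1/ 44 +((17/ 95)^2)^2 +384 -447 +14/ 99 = -2026702827559/ 32254447500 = -62.83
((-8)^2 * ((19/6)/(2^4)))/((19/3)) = 2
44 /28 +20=151 /7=21.57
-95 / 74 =-1.28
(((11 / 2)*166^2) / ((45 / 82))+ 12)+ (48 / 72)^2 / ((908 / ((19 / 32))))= 30093047413 / 108960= 276184.36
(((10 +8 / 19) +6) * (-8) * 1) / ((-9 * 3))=832 / 171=4.87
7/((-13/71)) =-497/13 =-38.23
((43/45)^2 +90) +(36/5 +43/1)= 285754/2025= 141.11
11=11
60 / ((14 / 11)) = 330 / 7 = 47.14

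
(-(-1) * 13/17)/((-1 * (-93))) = 13/1581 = 0.01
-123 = -123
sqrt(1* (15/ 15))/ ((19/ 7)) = 7/ 19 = 0.37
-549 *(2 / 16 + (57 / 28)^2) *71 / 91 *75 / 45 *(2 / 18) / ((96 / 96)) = -338.64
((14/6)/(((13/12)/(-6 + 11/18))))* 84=-38024/39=-974.97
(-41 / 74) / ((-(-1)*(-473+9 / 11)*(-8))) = -451 / 3074848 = -0.00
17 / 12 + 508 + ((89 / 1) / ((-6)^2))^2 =668125 / 1296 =515.53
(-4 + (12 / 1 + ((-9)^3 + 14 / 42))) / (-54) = 1081 / 81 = 13.35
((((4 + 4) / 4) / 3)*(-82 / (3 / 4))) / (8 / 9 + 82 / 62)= -20336 / 617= -32.96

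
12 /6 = 2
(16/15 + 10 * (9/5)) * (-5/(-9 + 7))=143/3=47.67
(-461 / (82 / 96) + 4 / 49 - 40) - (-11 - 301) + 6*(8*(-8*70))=-54539580 / 2009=-27147.63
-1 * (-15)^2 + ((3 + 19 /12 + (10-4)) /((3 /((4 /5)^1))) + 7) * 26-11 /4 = 27.63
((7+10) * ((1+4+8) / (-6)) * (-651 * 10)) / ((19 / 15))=3596775 / 19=189303.95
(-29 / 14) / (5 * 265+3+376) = -29 / 23856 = -0.00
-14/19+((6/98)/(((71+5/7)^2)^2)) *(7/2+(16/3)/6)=-5334505271795/7239685825824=-0.74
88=88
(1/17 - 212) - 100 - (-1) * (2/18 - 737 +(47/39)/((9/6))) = -2084525/1989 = -1048.03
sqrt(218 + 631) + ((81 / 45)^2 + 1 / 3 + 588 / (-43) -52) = -200276 / 3225 + sqrt(849) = -32.96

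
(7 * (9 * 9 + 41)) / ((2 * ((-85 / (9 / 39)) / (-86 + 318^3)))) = -3168735402 / 85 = -37279240.02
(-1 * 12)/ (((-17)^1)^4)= -12/ 83521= -0.00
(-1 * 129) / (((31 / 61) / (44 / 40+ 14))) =-1188219 / 310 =-3832.96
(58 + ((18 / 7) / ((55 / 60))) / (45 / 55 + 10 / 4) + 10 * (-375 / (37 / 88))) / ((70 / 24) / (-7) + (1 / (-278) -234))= 279419039880 / 7392882791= 37.80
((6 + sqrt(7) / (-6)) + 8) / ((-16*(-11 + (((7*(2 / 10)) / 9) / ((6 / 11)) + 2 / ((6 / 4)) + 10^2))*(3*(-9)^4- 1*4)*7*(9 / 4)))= -15 / 481486093 + 5*sqrt(7) / 13481610604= -0.00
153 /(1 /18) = 2754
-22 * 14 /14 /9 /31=-22 /279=-0.08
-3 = -3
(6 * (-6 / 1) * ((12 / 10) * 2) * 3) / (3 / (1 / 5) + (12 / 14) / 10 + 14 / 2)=-9072 / 773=-11.74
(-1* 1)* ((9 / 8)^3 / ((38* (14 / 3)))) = -2187 / 272384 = -0.01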